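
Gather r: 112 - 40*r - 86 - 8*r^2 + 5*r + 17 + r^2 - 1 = -7*r^2 - 35*r + 42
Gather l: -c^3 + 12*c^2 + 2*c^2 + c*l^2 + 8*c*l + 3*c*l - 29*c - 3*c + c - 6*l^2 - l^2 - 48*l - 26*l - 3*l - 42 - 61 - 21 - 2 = -c^3 + 14*c^2 - 31*c + l^2*(c - 7) + l*(11*c - 77) - 126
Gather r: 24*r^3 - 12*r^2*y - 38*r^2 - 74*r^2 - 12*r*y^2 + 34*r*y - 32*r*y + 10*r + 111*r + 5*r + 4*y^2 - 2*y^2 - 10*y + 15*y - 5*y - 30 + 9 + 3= 24*r^3 + r^2*(-12*y - 112) + r*(-12*y^2 + 2*y + 126) + 2*y^2 - 18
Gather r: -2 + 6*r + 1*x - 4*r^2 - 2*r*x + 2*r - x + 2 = -4*r^2 + r*(8 - 2*x)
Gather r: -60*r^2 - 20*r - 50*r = -60*r^2 - 70*r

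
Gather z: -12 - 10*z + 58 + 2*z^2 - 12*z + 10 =2*z^2 - 22*z + 56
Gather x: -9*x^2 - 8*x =-9*x^2 - 8*x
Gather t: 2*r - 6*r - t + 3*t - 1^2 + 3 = -4*r + 2*t + 2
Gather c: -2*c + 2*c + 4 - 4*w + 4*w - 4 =0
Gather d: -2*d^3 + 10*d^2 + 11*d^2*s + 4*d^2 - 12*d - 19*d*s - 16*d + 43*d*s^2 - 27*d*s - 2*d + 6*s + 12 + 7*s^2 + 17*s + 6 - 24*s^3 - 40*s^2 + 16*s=-2*d^3 + d^2*(11*s + 14) + d*(43*s^2 - 46*s - 30) - 24*s^3 - 33*s^2 + 39*s + 18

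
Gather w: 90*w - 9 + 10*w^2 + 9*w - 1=10*w^2 + 99*w - 10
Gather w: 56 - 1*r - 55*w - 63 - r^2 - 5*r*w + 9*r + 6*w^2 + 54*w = -r^2 + 8*r + 6*w^2 + w*(-5*r - 1) - 7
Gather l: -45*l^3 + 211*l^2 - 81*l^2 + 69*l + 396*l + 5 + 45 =-45*l^3 + 130*l^2 + 465*l + 50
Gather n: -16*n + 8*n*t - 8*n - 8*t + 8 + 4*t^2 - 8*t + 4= n*(8*t - 24) + 4*t^2 - 16*t + 12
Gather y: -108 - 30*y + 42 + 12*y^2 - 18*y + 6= 12*y^2 - 48*y - 60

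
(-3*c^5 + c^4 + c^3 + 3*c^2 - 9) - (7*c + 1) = -3*c^5 + c^4 + c^3 + 3*c^2 - 7*c - 10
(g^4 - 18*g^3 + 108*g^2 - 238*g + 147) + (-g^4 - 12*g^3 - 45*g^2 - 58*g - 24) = -30*g^3 + 63*g^2 - 296*g + 123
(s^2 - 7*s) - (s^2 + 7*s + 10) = -14*s - 10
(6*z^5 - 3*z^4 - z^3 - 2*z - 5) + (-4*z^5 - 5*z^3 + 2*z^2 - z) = 2*z^5 - 3*z^4 - 6*z^3 + 2*z^2 - 3*z - 5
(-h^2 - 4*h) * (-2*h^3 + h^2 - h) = 2*h^5 + 7*h^4 - 3*h^3 + 4*h^2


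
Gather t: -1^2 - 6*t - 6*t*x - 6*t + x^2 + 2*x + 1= t*(-6*x - 12) + x^2 + 2*x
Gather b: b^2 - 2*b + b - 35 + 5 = b^2 - b - 30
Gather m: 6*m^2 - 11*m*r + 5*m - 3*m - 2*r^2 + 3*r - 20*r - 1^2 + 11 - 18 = 6*m^2 + m*(2 - 11*r) - 2*r^2 - 17*r - 8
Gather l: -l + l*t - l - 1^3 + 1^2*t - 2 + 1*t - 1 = l*(t - 2) + 2*t - 4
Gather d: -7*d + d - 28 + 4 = -6*d - 24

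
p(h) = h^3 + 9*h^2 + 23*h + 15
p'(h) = 3*h^2 + 18*h + 23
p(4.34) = 366.09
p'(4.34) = 157.63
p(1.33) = 63.86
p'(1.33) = 52.25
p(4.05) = 322.20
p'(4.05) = 145.11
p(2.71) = 163.33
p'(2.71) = 93.81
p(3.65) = 267.48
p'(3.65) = 128.67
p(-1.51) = -2.65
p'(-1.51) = 2.66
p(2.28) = 126.08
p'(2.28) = 79.64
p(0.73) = 36.98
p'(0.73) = 37.74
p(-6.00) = -15.00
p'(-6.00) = 23.00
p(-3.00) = 0.00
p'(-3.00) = -4.00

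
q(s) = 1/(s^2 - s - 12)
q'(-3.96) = 0.15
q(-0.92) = -0.10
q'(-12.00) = 0.00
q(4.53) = 0.25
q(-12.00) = 0.01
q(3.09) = -0.18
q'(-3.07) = 29.15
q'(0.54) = -0.00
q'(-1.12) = 0.03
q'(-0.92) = 0.03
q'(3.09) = -0.17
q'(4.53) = -0.51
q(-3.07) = 2.02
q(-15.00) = 0.00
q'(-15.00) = 0.00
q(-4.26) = 0.10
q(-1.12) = -0.10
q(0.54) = -0.08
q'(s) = (1 - 2*s)/(s^2 - s - 12)^2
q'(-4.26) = 0.09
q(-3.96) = 0.13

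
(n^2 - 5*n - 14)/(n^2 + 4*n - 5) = (n^2 - 5*n - 14)/(n^2 + 4*n - 5)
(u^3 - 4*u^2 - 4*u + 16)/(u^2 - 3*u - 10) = (u^2 - 6*u + 8)/(u - 5)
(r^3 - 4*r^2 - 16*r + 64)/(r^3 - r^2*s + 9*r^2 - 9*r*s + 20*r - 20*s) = (r^2 - 8*r + 16)/(r^2 - r*s + 5*r - 5*s)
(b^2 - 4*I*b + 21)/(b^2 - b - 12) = (-b^2 + 4*I*b - 21)/(-b^2 + b + 12)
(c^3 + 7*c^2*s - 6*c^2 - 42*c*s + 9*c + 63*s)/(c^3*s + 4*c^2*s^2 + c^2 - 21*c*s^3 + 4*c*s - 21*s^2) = (-c^2 + 6*c - 9)/(-c^2*s + 3*c*s^2 - c + 3*s)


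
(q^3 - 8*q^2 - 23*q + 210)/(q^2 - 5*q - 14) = (q^2 - q - 30)/(q + 2)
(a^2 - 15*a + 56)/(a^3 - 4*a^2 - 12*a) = (-a^2 + 15*a - 56)/(a*(-a^2 + 4*a + 12))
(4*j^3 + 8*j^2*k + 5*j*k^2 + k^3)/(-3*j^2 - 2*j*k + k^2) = (-4*j^2 - 4*j*k - k^2)/(3*j - k)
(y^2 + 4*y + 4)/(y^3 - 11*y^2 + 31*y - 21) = (y^2 + 4*y + 4)/(y^3 - 11*y^2 + 31*y - 21)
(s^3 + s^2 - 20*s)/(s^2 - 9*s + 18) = s*(s^2 + s - 20)/(s^2 - 9*s + 18)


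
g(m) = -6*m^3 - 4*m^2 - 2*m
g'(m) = -18*m^2 - 8*m - 2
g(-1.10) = 5.35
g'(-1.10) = -14.98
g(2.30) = -98.76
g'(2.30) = -115.62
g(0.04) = -0.09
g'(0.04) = -2.35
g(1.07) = -14.07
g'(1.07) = -31.17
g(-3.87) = 295.60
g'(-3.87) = -240.62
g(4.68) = -711.99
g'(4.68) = -433.68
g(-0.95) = 3.43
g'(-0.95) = -10.64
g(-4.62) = 515.53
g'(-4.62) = -349.24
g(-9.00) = 4068.00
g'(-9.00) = -1388.00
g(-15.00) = 19380.00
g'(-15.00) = -3932.00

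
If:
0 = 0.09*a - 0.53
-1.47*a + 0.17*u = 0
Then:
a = 5.89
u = 50.92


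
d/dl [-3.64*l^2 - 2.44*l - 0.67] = -7.28*l - 2.44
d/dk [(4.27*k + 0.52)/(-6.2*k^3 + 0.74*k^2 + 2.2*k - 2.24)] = (52.948*k^3 + 6.5122*k^2 - 0.769600000000001*k - 10.7088)/(38.44*k^6 - 9.176*k^5 - 26.7324*k^4 + 31.032*k^3 + 1.5248*k^2 - 9.856*k + 5.0176)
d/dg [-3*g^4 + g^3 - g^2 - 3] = g*(-12*g^2 + 3*g - 2)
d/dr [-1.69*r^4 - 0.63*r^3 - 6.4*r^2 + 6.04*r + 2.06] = -6.76*r^3 - 1.89*r^2 - 12.8*r + 6.04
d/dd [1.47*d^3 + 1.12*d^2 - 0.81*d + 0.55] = 4.41*d^2 + 2.24*d - 0.81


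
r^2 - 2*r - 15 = (r - 5)*(r + 3)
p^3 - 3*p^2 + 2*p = p*(p - 2)*(p - 1)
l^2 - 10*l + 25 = (l - 5)^2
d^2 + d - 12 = (d - 3)*(d + 4)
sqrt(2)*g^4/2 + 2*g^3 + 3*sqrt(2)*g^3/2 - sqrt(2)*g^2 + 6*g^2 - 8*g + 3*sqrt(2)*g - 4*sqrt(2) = (g - 1)*(g + 4)*(g + sqrt(2))*(sqrt(2)*g/2 + 1)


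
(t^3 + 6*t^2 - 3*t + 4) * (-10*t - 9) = -10*t^4 - 69*t^3 - 24*t^2 - 13*t - 36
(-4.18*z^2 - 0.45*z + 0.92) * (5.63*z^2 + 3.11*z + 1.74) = -23.5334*z^4 - 15.5333*z^3 - 3.4931*z^2 + 2.0782*z + 1.6008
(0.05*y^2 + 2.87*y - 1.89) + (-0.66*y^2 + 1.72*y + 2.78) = -0.61*y^2 + 4.59*y + 0.89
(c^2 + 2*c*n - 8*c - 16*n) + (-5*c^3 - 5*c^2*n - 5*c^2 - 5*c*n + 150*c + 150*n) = -5*c^3 - 5*c^2*n - 4*c^2 - 3*c*n + 142*c + 134*n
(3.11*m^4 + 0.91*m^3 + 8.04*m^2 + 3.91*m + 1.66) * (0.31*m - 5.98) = 0.9641*m^5 - 18.3157*m^4 - 2.9494*m^3 - 46.8671*m^2 - 22.8672*m - 9.9268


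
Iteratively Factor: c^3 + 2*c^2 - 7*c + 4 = (c - 1)*(c^2 + 3*c - 4) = (c - 1)*(c + 4)*(c - 1)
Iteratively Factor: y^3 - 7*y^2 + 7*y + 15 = (y - 5)*(y^2 - 2*y - 3) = (y - 5)*(y + 1)*(y - 3)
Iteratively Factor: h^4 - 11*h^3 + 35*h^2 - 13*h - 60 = (h - 3)*(h^3 - 8*h^2 + 11*h + 20) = (h - 5)*(h - 3)*(h^2 - 3*h - 4) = (h - 5)*(h - 3)*(h + 1)*(h - 4)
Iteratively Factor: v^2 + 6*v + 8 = (v + 4)*(v + 2)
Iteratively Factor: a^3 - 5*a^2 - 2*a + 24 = (a - 4)*(a^2 - a - 6) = (a - 4)*(a + 2)*(a - 3)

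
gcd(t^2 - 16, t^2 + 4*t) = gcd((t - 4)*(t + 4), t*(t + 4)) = t + 4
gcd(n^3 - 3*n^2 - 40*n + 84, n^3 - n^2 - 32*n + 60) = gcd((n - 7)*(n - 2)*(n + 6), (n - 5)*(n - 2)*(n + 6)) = n^2 + 4*n - 12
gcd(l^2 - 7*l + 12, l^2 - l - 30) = 1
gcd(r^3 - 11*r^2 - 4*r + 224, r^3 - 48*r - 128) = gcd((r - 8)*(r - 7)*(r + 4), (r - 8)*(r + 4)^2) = r^2 - 4*r - 32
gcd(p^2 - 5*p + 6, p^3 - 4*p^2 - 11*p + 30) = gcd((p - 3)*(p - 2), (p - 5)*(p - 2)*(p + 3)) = p - 2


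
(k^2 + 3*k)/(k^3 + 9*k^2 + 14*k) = (k + 3)/(k^2 + 9*k + 14)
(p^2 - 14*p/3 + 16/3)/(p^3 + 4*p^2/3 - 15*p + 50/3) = (3*p - 8)/(3*p^2 + 10*p - 25)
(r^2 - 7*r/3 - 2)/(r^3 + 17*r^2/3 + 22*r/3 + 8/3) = (r - 3)/(r^2 + 5*r + 4)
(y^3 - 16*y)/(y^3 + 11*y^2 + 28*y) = (y - 4)/(y + 7)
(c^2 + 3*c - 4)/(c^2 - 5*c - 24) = (-c^2 - 3*c + 4)/(-c^2 + 5*c + 24)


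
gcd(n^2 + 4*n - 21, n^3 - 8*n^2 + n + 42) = n - 3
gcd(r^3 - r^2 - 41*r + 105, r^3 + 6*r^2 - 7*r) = r + 7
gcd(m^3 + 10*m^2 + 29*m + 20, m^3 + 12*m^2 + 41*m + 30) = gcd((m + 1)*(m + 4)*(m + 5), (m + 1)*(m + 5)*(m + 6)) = m^2 + 6*m + 5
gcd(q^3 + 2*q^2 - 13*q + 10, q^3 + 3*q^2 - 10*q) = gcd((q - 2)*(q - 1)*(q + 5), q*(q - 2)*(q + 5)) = q^2 + 3*q - 10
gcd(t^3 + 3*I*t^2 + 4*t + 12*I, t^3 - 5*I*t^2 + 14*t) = t + 2*I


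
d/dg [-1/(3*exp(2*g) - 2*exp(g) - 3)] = (6*exp(g) - 2)*exp(g)/(-3*exp(2*g) + 2*exp(g) + 3)^2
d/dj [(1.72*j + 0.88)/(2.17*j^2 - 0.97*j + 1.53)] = (-3.7324*j^2 - 3.8192*j + 3.4852)/(4.7089*j^4 - 4.2098*j^3 + 7.5811*j^2 - 2.9682*j + 2.3409)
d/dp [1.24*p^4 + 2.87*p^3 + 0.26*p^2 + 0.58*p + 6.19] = 4.96*p^3 + 8.61*p^2 + 0.52*p + 0.58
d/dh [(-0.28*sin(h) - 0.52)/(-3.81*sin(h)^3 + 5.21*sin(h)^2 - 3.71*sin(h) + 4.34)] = (-2.1336*sin(h)^3 - 4.4848*sin(h)^2 + 5.4184*sin(h) - 3.1444)*cos(h)/(14.5161*sin(h)^6 - 39.7002*sin(h)^5 + 55.4143*sin(h)^4 - 71.729*sin(h)^3 + 58.9869*sin(h)^2 - 32.2028*sin(h) + 18.8356)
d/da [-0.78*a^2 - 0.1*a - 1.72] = -1.56*a - 0.1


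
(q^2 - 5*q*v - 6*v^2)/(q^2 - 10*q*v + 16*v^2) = (q^2 - 5*q*v - 6*v^2)/(q^2 - 10*q*v + 16*v^2)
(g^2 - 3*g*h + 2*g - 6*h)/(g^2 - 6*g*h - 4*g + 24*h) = (g^2 - 3*g*h + 2*g - 6*h)/(g^2 - 6*g*h - 4*g + 24*h)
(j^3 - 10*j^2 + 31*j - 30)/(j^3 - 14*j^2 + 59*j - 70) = (j - 3)/(j - 7)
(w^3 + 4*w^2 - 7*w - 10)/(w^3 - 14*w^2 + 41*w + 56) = (w^2 + 3*w - 10)/(w^2 - 15*w + 56)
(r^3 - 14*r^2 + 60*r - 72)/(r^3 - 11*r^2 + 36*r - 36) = (r - 6)/(r - 3)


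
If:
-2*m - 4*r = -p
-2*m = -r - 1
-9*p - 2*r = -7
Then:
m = 45/94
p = 37/47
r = -2/47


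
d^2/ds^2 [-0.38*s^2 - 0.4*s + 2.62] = -0.760000000000000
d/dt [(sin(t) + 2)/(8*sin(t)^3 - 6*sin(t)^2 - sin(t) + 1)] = (-16*sin(t)^3 - 42*sin(t)^2 + 24*sin(t) + 3)*cos(t)/(8*sin(t)^3 - 6*sin(t)^2 - sin(t) + 1)^2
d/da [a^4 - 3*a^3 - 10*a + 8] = 4*a^3 - 9*a^2 - 10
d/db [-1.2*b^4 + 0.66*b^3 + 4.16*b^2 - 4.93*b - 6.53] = -4.8*b^3 + 1.98*b^2 + 8.32*b - 4.93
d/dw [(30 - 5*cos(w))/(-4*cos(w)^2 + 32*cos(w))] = 5*(sin(w) + 48*sin(w)/cos(w)^2 - 12*tan(w))/(4*(cos(w) - 8)^2)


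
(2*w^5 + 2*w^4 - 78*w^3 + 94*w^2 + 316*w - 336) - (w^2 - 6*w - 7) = 2*w^5 + 2*w^4 - 78*w^3 + 93*w^2 + 322*w - 329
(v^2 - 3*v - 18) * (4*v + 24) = 4*v^3 + 12*v^2 - 144*v - 432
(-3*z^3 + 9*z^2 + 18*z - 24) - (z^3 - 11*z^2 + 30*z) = -4*z^3 + 20*z^2 - 12*z - 24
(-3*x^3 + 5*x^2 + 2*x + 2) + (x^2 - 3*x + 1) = -3*x^3 + 6*x^2 - x + 3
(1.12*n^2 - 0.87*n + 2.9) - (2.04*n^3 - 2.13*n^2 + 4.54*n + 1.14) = -2.04*n^3 + 3.25*n^2 - 5.41*n + 1.76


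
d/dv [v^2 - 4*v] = 2*v - 4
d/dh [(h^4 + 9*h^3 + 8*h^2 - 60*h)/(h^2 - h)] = 2*(h^3 + 3*h^2 - 9*h + 26)/(h^2 - 2*h + 1)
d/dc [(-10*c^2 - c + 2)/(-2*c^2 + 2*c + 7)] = 11*(-2*c^2 - 12*c - 1)/(4*c^4 - 8*c^3 - 24*c^2 + 28*c + 49)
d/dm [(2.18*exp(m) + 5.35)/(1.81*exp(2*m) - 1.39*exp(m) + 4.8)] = (-3.9458*exp(2*m) - 19.367*exp(m) + 17.9005)*exp(m)/(3.2761*exp(4*m) - 5.0318*exp(3*m) + 19.3081*exp(2*m) - 13.344*exp(m) + 23.04)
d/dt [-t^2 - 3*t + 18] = -2*t - 3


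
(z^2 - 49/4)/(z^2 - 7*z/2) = (z + 7/2)/z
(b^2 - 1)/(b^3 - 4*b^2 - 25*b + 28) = (b + 1)/(b^2 - 3*b - 28)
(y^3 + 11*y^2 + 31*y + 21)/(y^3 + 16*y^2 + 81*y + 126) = (y + 1)/(y + 6)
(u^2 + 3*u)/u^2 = (u + 3)/u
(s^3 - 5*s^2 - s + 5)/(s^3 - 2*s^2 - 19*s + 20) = (s + 1)/(s + 4)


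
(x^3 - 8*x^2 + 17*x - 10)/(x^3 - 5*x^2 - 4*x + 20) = (x - 1)/(x + 2)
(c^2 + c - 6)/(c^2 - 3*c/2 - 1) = 2*(c + 3)/(2*c + 1)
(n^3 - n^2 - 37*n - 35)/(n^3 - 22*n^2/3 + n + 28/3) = 3*(n + 5)/(3*n - 4)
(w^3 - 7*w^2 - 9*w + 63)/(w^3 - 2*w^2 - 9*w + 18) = (w - 7)/(w - 2)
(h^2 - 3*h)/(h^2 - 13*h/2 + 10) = 2*h*(h - 3)/(2*h^2 - 13*h + 20)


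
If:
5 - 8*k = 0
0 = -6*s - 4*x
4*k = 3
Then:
No Solution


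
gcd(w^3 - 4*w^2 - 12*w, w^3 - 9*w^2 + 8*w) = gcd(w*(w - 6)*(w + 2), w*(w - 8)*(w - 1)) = w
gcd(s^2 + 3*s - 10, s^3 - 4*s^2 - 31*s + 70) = s^2 + 3*s - 10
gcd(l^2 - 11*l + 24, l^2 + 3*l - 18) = l - 3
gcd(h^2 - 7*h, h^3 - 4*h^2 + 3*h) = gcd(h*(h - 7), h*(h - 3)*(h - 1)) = h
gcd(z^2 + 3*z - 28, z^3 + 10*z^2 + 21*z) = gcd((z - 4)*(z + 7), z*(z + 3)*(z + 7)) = z + 7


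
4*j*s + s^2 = s*(4*j + s)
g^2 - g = g*(g - 1)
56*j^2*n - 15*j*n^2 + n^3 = n*(-8*j + n)*(-7*j + n)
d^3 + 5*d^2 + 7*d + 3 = (d + 1)^2*(d + 3)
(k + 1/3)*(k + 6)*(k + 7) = k^3 + 40*k^2/3 + 139*k/3 + 14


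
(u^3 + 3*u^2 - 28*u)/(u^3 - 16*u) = (u + 7)/(u + 4)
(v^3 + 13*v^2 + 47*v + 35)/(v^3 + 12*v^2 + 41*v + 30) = (v + 7)/(v + 6)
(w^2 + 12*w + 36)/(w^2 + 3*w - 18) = (w + 6)/(w - 3)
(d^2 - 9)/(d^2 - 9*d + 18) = (d + 3)/(d - 6)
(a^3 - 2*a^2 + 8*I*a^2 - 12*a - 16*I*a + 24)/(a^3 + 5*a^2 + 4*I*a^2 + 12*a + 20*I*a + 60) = (a^2 + 2*a*(-1 + I) - 4*I)/(a^2 + a*(5 - 2*I) - 10*I)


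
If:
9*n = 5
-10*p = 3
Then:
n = 5/9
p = -3/10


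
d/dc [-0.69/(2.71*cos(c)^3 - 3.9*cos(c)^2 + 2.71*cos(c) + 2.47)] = (-5.6097*cos(c)^2 + 5.382*cos(c) - 1.8699)*sin(c)/(2.71*cos(c)^3 - 3.9*cos(c)^2 + 2.71*cos(c) + 2.47)^2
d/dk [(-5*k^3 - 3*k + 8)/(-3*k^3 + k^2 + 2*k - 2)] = (-5*k^4 - 38*k^3 + 105*k^2 - 16*k - 10)/(9*k^6 - 6*k^5 - 11*k^4 + 16*k^3 - 8*k + 4)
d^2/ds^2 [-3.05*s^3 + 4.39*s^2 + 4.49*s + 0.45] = 8.78 - 18.3*s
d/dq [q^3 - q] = 3*q^2 - 1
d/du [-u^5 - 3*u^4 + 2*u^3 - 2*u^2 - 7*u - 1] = -5*u^4 - 12*u^3 + 6*u^2 - 4*u - 7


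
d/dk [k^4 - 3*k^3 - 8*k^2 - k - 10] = 4*k^3 - 9*k^2 - 16*k - 1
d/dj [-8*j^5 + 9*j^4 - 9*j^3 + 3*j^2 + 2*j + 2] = -40*j^4 + 36*j^3 - 27*j^2 + 6*j + 2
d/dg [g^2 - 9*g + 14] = 2*g - 9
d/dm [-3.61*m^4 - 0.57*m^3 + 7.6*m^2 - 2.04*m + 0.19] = -14.44*m^3 - 1.71*m^2 + 15.2*m - 2.04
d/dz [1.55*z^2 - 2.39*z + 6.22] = 3.1*z - 2.39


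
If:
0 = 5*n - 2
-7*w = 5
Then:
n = 2/5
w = -5/7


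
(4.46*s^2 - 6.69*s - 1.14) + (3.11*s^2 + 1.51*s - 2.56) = 7.57*s^2 - 5.18*s - 3.7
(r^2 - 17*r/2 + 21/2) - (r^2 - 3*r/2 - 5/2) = 13 - 7*r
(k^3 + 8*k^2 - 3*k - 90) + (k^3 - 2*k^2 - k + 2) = 2*k^3 + 6*k^2 - 4*k - 88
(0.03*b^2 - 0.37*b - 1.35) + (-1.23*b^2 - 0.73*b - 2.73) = -1.2*b^2 - 1.1*b - 4.08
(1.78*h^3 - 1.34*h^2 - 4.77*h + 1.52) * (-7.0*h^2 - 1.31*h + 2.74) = -12.46*h^5 + 7.0482*h^4 + 40.0226*h^3 - 8.0629*h^2 - 15.061*h + 4.1648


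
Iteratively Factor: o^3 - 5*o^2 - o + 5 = (o - 5)*(o^2 - 1) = (o - 5)*(o - 1)*(o + 1)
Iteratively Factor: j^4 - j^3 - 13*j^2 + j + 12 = (j + 3)*(j^3 - 4*j^2 - j + 4) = (j - 4)*(j + 3)*(j^2 - 1) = (j - 4)*(j + 1)*(j + 3)*(j - 1)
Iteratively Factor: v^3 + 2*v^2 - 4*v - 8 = (v + 2)*(v^2 - 4) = (v + 2)^2*(v - 2)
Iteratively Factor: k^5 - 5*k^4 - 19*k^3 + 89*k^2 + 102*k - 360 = (k + 3)*(k^4 - 8*k^3 + 5*k^2 + 74*k - 120) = (k - 2)*(k + 3)*(k^3 - 6*k^2 - 7*k + 60) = (k - 5)*(k - 2)*(k + 3)*(k^2 - k - 12) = (k - 5)*(k - 4)*(k - 2)*(k + 3)*(k + 3)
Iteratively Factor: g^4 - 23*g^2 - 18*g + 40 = (g - 5)*(g^3 + 5*g^2 + 2*g - 8) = (g - 5)*(g - 1)*(g^2 + 6*g + 8) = (g - 5)*(g - 1)*(g + 4)*(g + 2)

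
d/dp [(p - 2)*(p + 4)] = 2*p + 2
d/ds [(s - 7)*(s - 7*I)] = 2*s - 7 - 7*I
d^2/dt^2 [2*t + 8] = 0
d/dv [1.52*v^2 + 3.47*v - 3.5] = 3.04*v + 3.47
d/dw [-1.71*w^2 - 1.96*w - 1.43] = -3.42*w - 1.96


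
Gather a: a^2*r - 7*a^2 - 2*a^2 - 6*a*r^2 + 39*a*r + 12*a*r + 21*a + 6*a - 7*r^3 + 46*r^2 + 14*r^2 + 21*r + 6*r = a^2*(r - 9) + a*(-6*r^2 + 51*r + 27) - 7*r^3 + 60*r^2 + 27*r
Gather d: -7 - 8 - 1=-16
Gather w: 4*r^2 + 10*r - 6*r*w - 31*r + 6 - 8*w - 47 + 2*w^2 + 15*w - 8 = 4*r^2 - 21*r + 2*w^2 + w*(7 - 6*r) - 49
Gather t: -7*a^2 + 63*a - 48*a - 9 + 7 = -7*a^2 + 15*a - 2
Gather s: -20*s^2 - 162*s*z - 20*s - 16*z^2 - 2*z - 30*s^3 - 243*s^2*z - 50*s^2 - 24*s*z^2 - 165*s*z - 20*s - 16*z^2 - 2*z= -30*s^3 + s^2*(-243*z - 70) + s*(-24*z^2 - 327*z - 40) - 32*z^2 - 4*z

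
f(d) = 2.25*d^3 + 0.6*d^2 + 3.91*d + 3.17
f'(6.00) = 254.11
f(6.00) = 534.23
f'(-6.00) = 239.71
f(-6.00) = -484.69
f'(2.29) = 42.06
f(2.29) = 42.29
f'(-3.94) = 103.97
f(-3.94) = -140.54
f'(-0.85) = 7.77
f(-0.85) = -1.10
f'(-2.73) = 50.94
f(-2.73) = -48.81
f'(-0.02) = 3.89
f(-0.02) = 3.09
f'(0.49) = 6.12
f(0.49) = 5.49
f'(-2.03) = 29.29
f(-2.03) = -21.12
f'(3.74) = 102.81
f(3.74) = 143.89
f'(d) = 6.75*d^2 + 1.2*d + 3.91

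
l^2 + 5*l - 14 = (l - 2)*(l + 7)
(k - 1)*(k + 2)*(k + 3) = k^3 + 4*k^2 + k - 6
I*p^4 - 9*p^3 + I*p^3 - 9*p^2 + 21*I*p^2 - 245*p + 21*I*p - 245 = (p - 5*I)*(p + 7*I)^2*(I*p + I)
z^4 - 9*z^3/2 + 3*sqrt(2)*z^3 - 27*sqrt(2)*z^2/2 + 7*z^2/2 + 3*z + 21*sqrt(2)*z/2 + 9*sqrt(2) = (z - 3)*(z - 2)*(z + 1/2)*(z + 3*sqrt(2))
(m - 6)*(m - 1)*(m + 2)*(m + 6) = m^4 + m^3 - 38*m^2 - 36*m + 72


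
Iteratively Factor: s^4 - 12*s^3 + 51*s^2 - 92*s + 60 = (s - 2)*(s^3 - 10*s^2 + 31*s - 30) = (s - 3)*(s - 2)*(s^2 - 7*s + 10) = (s - 3)*(s - 2)^2*(s - 5)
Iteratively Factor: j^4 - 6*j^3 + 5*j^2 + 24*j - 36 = (j - 3)*(j^3 - 3*j^2 - 4*j + 12) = (j - 3)^2*(j^2 - 4) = (j - 3)^2*(j - 2)*(j + 2)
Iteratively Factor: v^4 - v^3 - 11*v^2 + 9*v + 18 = (v - 3)*(v^3 + 2*v^2 - 5*v - 6) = (v - 3)*(v - 2)*(v^2 + 4*v + 3) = (v - 3)*(v - 2)*(v + 1)*(v + 3)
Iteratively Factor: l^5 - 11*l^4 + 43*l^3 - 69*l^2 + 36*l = (l)*(l^4 - 11*l^3 + 43*l^2 - 69*l + 36) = l*(l - 4)*(l^3 - 7*l^2 + 15*l - 9) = l*(l - 4)*(l - 3)*(l^2 - 4*l + 3) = l*(l - 4)*(l - 3)^2*(l - 1)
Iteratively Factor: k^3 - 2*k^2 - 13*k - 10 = (k - 5)*(k^2 + 3*k + 2) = (k - 5)*(k + 1)*(k + 2)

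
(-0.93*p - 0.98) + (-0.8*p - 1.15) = -1.73*p - 2.13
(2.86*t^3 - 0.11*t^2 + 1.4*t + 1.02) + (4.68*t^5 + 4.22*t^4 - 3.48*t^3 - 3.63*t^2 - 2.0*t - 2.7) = 4.68*t^5 + 4.22*t^4 - 0.62*t^3 - 3.74*t^2 - 0.6*t - 1.68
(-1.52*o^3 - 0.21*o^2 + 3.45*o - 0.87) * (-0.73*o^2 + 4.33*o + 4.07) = 1.1096*o^5 - 6.4283*o^4 - 9.6142*o^3 + 14.7189*o^2 + 10.2744*o - 3.5409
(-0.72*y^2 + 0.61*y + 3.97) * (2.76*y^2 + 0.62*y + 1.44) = -1.9872*y^4 + 1.2372*y^3 + 10.2986*y^2 + 3.3398*y + 5.7168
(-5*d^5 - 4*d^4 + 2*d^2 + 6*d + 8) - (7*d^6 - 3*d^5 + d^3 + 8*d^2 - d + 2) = -7*d^6 - 2*d^5 - 4*d^4 - d^3 - 6*d^2 + 7*d + 6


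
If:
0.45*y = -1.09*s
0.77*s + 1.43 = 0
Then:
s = -1.86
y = 4.50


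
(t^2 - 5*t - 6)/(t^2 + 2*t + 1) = (t - 6)/(t + 1)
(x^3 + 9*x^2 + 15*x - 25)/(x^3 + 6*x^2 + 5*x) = (x^2 + 4*x - 5)/(x*(x + 1))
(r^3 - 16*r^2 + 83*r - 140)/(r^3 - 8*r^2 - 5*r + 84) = (r - 5)/(r + 3)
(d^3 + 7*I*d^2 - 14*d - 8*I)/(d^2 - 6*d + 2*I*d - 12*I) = (d^2 + 5*I*d - 4)/(d - 6)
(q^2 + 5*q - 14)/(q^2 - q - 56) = (q - 2)/(q - 8)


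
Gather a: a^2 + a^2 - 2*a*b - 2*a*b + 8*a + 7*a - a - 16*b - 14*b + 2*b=2*a^2 + a*(14 - 4*b) - 28*b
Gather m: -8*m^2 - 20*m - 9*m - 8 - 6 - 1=-8*m^2 - 29*m - 15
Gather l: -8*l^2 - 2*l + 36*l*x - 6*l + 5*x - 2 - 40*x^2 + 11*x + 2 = -8*l^2 + l*(36*x - 8) - 40*x^2 + 16*x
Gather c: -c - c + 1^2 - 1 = -2*c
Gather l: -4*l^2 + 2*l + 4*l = -4*l^2 + 6*l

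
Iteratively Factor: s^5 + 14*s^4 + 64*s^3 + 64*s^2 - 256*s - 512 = (s + 4)*(s^4 + 10*s^3 + 24*s^2 - 32*s - 128) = (s + 4)^2*(s^3 + 6*s^2 - 32) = (s + 4)^3*(s^2 + 2*s - 8) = (s + 4)^4*(s - 2)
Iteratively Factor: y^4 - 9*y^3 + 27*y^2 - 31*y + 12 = (y - 3)*(y^3 - 6*y^2 + 9*y - 4) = (y - 3)*(y - 1)*(y^2 - 5*y + 4) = (y - 4)*(y - 3)*(y - 1)*(y - 1)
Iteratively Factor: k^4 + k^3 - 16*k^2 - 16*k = (k - 4)*(k^3 + 5*k^2 + 4*k) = k*(k - 4)*(k^2 + 5*k + 4) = k*(k - 4)*(k + 1)*(k + 4)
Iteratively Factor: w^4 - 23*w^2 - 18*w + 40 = (w + 2)*(w^3 - 2*w^2 - 19*w + 20) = (w - 1)*(w + 2)*(w^2 - w - 20) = (w - 5)*(w - 1)*(w + 2)*(w + 4)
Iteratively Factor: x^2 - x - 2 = (x + 1)*(x - 2)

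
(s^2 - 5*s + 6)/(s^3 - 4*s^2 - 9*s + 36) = (s - 2)/(s^2 - s - 12)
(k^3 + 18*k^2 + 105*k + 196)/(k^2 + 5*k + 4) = (k^2 + 14*k + 49)/(k + 1)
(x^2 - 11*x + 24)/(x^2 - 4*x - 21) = (-x^2 + 11*x - 24)/(-x^2 + 4*x + 21)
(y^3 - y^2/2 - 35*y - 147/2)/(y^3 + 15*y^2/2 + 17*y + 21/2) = (y - 7)/(y + 1)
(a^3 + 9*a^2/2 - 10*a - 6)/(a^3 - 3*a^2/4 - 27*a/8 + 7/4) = 4*(2*a^2 + 13*a + 6)/(8*a^2 + 10*a - 7)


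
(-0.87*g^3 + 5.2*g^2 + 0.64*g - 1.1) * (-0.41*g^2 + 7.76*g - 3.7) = 0.3567*g^5 - 8.8832*g^4 + 43.3086*g^3 - 13.8226*g^2 - 10.904*g + 4.07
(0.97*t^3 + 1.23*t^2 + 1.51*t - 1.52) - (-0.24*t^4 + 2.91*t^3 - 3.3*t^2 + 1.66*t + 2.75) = 0.24*t^4 - 1.94*t^3 + 4.53*t^2 - 0.15*t - 4.27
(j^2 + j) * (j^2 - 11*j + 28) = j^4 - 10*j^3 + 17*j^2 + 28*j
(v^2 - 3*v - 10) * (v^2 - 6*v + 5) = v^4 - 9*v^3 + 13*v^2 + 45*v - 50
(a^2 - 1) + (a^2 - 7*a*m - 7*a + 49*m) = 2*a^2 - 7*a*m - 7*a + 49*m - 1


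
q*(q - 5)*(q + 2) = q^3 - 3*q^2 - 10*q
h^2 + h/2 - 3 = (h - 3/2)*(h + 2)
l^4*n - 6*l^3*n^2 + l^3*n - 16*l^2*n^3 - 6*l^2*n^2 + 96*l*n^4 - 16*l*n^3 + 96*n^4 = (l - 6*n)*(l - 4*n)*(l + 4*n)*(l*n + n)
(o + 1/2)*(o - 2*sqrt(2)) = o^2 - 2*sqrt(2)*o + o/2 - sqrt(2)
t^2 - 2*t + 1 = (t - 1)^2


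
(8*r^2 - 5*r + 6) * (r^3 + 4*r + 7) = 8*r^5 - 5*r^4 + 38*r^3 + 36*r^2 - 11*r + 42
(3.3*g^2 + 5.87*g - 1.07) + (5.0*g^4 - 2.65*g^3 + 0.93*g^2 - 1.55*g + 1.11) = 5.0*g^4 - 2.65*g^3 + 4.23*g^2 + 4.32*g + 0.04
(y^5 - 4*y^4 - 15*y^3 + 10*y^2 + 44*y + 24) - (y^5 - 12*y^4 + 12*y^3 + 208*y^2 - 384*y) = 8*y^4 - 27*y^3 - 198*y^2 + 428*y + 24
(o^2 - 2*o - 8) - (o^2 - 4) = -2*o - 4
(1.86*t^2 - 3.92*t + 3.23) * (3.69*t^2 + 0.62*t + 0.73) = 6.8634*t^4 - 13.3116*t^3 + 10.8461*t^2 - 0.859*t + 2.3579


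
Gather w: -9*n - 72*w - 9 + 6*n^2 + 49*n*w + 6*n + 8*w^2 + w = 6*n^2 - 3*n + 8*w^2 + w*(49*n - 71) - 9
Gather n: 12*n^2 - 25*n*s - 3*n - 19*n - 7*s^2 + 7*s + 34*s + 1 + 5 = 12*n^2 + n*(-25*s - 22) - 7*s^2 + 41*s + 6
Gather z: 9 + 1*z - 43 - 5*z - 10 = -4*z - 44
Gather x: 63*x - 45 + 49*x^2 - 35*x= 49*x^2 + 28*x - 45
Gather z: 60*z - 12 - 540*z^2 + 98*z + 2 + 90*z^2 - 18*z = -450*z^2 + 140*z - 10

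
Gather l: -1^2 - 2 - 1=-4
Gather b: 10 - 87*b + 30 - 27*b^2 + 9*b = -27*b^2 - 78*b + 40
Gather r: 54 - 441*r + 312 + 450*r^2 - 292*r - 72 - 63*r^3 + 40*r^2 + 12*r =-63*r^3 + 490*r^2 - 721*r + 294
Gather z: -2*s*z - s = -2*s*z - s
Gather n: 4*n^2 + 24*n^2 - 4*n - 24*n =28*n^2 - 28*n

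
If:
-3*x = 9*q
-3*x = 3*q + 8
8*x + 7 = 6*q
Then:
No Solution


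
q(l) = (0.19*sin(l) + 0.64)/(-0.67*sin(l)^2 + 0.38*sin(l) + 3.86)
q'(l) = (1.34*sin(l)*cos(l) - 0.38*cos(l))*(0.19*sin(l) + 0.64)/(-0.67*sin(l)^2 + 0.38*sin(l) + 3.86)^2 + 0.19*cos(l)/(-0.67*sin(l)^2 + 0.38*sin(l) + 3.86)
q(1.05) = 0.22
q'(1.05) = 0.05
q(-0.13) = 0.16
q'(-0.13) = 0.03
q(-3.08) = 0.16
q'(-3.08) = -0.03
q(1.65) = 0.23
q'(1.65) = -0.01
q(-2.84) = 0.16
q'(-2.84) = -0.02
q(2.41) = 0.20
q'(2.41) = -0.06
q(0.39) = 0.18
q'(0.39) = 0.05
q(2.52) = 0.19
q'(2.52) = -0.06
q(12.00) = 0.16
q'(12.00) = 0.00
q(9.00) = 0.18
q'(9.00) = -0.05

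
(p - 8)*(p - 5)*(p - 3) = p^3 - 16*p^2 + 79*p - 120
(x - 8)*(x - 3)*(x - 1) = x^3 - 12*x^2 + 35*x - 24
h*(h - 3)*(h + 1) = h^3 - 2*h^2 - 3*h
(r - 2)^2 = r^2 - 4*r + 4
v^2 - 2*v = v*(v - 2)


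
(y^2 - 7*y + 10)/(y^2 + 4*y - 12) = (y - 5)/(y + 6)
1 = 1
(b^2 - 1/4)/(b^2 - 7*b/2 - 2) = (b - 1/2)/(b - 4)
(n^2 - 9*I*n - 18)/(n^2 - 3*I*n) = (n - 6*I)/n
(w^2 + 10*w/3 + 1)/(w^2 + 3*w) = (w + 1/3)/w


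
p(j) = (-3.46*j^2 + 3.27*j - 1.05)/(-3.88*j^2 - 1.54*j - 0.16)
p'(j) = (3.27 - 6.92*j)/(-3.88*j^2 - 1.54*j - 0.16) + (7.76*j + 1.54)*(-3.46*j^2 + 3.27*j - 1.05)/(-3.88*j^2 - 1.54*j - 0.16)^2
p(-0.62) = 6.33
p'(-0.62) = 18.85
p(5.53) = 0.70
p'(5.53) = 0.03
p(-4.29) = 1.21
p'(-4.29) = 0.09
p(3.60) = 0.61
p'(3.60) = 0.07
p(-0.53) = 8.66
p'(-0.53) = 35.37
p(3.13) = 0.57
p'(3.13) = 0.08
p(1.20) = 0.28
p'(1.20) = 0.27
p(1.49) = 0.35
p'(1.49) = 0.22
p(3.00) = 0.56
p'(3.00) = 0.09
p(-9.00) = 1.03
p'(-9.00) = 0.02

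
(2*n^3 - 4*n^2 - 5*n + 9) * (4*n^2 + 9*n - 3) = 8*n^5 + 2*n^4 - 62*n^3 + 3*n^2 + 96*n - 27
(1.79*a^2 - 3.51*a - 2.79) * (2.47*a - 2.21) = 4.4213*a^3 - 12.6256*a^2 + 0.865799999999999*a + 6.1659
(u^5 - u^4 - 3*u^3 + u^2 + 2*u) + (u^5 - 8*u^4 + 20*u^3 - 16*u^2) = 2*u^5 - 9*u^4 + 17*u^3 - 15*u^2 + 2*u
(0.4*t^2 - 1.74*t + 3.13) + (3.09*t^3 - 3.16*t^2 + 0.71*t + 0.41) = 3.09*t^3 - 2.76*t^2 - 1.03*t + 3.54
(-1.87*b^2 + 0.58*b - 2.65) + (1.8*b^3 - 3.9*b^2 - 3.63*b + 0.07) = 1.8*b^3 - 5.77*b^2 - 3.05*b - 2.58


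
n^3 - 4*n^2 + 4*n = n*(n - 2)^2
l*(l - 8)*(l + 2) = l^3 - 6*l^2 - 16*l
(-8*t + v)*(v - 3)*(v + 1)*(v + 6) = -8*t*v^3 - 32*t*v^2 + 120*t*v + 144*t + v^4 + 4*v^3 - 15*v^2 - 18*v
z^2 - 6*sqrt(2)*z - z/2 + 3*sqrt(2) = (z - 1/2)*(z - 6*sqrt(2))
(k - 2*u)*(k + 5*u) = k^2 + 3*k*u - 10*u^2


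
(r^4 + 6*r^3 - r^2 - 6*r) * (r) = r^5 + 6*r^4 - r^3 - 6*r^2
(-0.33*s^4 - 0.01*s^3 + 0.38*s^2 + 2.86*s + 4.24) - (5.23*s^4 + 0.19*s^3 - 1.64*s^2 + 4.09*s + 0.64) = -5.56*s^4 - 0.2*s^3 + 2.02*s^2 - 1.23*s + 3.6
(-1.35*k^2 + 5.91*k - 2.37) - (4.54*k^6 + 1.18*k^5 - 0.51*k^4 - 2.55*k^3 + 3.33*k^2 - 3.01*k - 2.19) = -4.54*k^6 - 1.18*k^5 + 0.51*k^4 + 2.55*k^3 - 4.68*k^2 + 8.92*k - 0.18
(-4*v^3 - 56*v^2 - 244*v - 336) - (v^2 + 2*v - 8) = -4*v^3 - 57*v^2 - 246*v - 328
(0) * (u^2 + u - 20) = 0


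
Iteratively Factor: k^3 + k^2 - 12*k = (k)*(k^2 + k - 12) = k*(k - 3)*(k + 4)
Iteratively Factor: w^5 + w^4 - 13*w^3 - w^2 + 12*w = (w - 3)*(w^4 + 4*w^3 - w^2 - 4*w) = (w - 3)*(w + 1)*(w^3 + 3*w^2 - 4*w) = (w - 3)*(w + 1)*(w + 4)*(w^2 - w) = w*(w - 3)*(w + 1)*(w + 4)*(w - 1)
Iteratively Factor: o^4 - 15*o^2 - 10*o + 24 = (o + 3)*(o^3 - 3*o^2 - 6*o + 8) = (o - 1)*(o + 3)*(o^2 - 2*o - 8) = (o - 1)*(o + 2)*(o + 3)*(o - 4)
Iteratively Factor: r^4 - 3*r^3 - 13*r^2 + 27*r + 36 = (r - 3)*(r^3 - 13*r - 12) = (r - 3)*(r + 1)*(r^2 - r - 12) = (r - 3)*(r + 1)*(r + 3)*(r - 4)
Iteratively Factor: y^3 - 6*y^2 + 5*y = (y - 1)*(y^2 - 5*y) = y*(y - 1)*(y - 5)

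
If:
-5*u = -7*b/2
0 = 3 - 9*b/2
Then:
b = 2/3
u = 7/15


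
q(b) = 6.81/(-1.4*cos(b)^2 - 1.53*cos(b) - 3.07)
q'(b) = 6.81*(-2.8*sin(b)*cos(b) - 1.53*sin(b))/(-1.4*cos(b)^2 - 1.53*cos(b) - 3.07)^2 = -(19.068*cos(b) + 10.4193)*sin(b)/(1.4*cos(b)^2 + 1.53*cos(b) + 3.07)^2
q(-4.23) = -2.56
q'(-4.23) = -0.20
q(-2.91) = -2.34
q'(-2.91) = -0.22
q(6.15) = -1.14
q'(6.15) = 0.11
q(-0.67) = -1.33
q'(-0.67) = 0.60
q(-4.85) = -2.06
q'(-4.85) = -1.18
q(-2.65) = -2.42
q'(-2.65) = -0.38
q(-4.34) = -2.52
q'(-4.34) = -0.45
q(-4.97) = -1.92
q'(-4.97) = -1.17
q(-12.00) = -1.27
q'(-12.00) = -0.50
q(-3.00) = -2.33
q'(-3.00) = -0.14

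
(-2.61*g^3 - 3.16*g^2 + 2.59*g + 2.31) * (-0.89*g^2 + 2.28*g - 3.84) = 2.3229*g^5 - 3.1384*g^4 + 0.5125*g^3 + 15.9837*g^2 - 4.6788*g - 8.8704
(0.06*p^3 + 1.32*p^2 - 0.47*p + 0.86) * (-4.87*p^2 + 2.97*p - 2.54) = -0.2922*p^5 - 6.2502*p^4 + 6.0569*p^3 - 8.9369*p^2 + 3.748*p - 2.1844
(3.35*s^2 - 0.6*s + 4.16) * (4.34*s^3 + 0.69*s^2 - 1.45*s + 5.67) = 14.539*s^5 - 0.2925*s^4 + 12.7829*s^3 + 22.7349*s^2 - 9.434*s + 23.5872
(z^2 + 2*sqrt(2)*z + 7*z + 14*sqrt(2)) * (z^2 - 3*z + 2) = z^4 + 2*sqrt(2)*z^3 + 4*z^3 - 19*z^2 + 8*sqrt(2)*z^2 - 38*sqrt(2)*z + 14*z + 28*sqrt(2)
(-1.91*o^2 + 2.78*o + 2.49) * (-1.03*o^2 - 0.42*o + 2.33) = 1.9673*o^4 - 2.0612*o^3 - 8.1826*o^2 + 5.4316*o + 5.8017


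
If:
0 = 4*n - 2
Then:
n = 1/2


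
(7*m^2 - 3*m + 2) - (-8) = 7*m^2 - 3*m + 10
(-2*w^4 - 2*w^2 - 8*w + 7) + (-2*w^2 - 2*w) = -2*w^4 - 4*w^2 - 10*w + 7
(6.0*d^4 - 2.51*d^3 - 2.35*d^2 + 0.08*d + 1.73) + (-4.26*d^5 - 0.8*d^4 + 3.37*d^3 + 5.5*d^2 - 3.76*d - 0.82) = -4.26*d^5 + 5.2*d^4 + 0.86*d^3 + 3.15*d^2 - 3.68*d + 0.91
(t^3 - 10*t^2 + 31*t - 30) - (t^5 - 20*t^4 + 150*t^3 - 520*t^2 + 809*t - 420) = -t^5 + 20*t^4 - 149*t^3 + 510*t^2 - 778*t + 390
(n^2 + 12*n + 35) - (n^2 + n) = 11*n + 35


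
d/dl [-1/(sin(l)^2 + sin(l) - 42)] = (2*sin(l) + 1)*cos(l)/(sin(l)^2 + sin(l) - 42)^2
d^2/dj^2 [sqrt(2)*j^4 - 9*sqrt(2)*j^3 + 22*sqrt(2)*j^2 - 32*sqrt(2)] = sqrt(2)*(12*j^2 - 54*j + 44)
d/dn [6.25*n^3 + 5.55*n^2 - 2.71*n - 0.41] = 18.75*n^2 + 11.1*n - 2.71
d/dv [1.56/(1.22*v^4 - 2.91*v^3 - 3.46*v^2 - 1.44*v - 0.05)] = (-7.6128*v^3 + 13.6188*v^2 + 10.7952*v + 2.2464)/(-1.22*v^4 + 2.91*v^3 + 3.46*v^2 + 1.44*v + 0.05)^2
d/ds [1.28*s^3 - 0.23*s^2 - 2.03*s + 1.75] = 3.84*s^2 - 0.46*s - 2.03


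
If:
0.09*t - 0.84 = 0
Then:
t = 9.33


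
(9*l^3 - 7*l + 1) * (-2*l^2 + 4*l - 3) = -18*l^5 + 36*l^4 - 13*l^3 - 30*l^2 + 25*l - 3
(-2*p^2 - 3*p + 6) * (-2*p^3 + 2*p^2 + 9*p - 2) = 4*p^5 + 2*p^4 - 36*p^3 - 11*p^2 + 60*p - 12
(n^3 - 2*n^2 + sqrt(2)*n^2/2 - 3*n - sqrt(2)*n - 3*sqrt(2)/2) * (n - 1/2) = n^4 - 5*n^3/2 + sqrt(2)*n^3/2 - 2*n^2 - 5*sqrt(2)*n^2/4 - sqrt(2)*n + 3*n/2 + 3*sqrt(2)/4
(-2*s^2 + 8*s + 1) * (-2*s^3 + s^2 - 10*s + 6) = 4*s^5 - 18*s^4 + 26*s^3 - 91*s^2 + 38*s + 6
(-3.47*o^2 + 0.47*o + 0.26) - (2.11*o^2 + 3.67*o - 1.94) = -5.58*o^2 - 3.2*o + 2.2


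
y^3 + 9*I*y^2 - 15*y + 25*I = (y - I)*(y + 5*I)^2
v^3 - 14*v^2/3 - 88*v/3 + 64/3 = (v - 8)*(v - 2/3)*(v + 4)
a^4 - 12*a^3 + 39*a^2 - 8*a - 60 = (a - 6)*(a - 5)*(a - 2)*(a + 1)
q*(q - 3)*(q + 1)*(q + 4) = q^4 + 2*q^3 - 11*q^2 - 12*q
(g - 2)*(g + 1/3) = g^2 - 5*g/3 - 2/3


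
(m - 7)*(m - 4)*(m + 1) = m^3 - 10*m^2 + 17*m + 28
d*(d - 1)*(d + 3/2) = d^3 + d^2/2 - 3*d/2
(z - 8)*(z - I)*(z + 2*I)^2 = z^4 - 8*z^3 + 3*I*z^3 - 24*I*z^2 + 4*I*z - 32*I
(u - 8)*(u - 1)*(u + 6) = u^3 - 3*u^2 - 46*u + 48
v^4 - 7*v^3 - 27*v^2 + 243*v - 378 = (v - 7)*(v - 3)^2*(v + 6)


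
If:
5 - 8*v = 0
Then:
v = 5/8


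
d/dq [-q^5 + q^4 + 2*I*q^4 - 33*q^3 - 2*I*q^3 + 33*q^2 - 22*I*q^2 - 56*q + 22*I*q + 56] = -5*q^4 + q^3*(4 + 8*I) + q^2*(-99 - 6*I) + q*(66 - 44*I) - 56 + 22*I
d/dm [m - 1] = 1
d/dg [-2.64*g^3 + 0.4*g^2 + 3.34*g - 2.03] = -7.92*g^2 + 0.8*g + 3.34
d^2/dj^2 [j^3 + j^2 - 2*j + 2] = 6*j + 2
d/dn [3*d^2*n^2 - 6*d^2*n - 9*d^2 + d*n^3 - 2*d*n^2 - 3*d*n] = d*(6*d*n - 6*d + 3*n^2 - 4*n - 3)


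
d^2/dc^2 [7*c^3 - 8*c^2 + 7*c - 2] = 42*c - 16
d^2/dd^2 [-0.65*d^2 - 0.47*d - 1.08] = -1.30000000000000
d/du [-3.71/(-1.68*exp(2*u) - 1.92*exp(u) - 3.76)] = (-12.4656*exp(u) - 7.1232)*exp(u)/(1.68*exp(2*u) + 1.92*exp(u) + 3.76)^2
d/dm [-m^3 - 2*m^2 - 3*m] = -3*m^2 - 4*m - 3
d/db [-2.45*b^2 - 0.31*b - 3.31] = -4.9*b - 0.31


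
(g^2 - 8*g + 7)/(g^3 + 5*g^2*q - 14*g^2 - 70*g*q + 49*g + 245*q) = (g - 1)/(g^2 + 5*g*q - 7*g - 35*q)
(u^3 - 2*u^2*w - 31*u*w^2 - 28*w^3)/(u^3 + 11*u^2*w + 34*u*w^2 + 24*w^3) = (u - 7*w)/(u + 6*w)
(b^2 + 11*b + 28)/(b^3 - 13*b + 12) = (b + 7)/(b^2 - 4*b + 3)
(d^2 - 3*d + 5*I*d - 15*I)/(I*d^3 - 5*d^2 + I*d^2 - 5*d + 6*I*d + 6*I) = (-I*d^2 + d*(5 + 3*I) - 15)/(d^3 + d^2*(1 + 5*I) + d*(6 + 5*I) + 6)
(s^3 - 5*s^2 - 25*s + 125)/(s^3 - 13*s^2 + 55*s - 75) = (s + 5)/(s - 3)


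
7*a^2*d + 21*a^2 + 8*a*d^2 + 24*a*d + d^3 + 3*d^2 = (a + d)*(7*a + d)*(d + 3)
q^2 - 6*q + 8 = (q - 4)*(q - 2)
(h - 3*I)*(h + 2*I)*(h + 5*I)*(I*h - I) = I*h^4 - 4*h^3 - I*h^3 + 4*h^2 + 11*I*h^2 - 30*h - 11*I*h + 30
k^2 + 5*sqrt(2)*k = k*(k + 5*sqrt(2))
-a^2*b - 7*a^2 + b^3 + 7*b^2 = (-a + b)*(a + b)*(b + 7)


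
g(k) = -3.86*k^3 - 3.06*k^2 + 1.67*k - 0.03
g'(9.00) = -991.39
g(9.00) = -3046.80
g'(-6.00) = -378.49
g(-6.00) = 713.55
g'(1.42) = -30.37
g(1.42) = -14.88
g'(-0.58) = 1.32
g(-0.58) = -1.27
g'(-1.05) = -4.67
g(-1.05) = -0.69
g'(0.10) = 0.94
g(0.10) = 0.10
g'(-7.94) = -679.78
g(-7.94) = 1725.98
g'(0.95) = -14.59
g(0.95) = -4.51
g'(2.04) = -59.01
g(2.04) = -42.13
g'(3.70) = -179.50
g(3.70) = -231.26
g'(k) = -11.58*k^2 - 6.12*k + 1.67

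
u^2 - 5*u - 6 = (u - 6)*(u + 1)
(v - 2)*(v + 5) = v^2 + 3*v - 10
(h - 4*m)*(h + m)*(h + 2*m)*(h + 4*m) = h^4 + 3*h^3*m - 14*h^2*m^2 - 48*h*m^3 - 32*m^4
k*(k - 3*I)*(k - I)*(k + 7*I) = k^4 + 3*I*k^3 + 25*k^2 - 21*I*k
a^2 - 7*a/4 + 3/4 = (a - 1)*(a - 3/4)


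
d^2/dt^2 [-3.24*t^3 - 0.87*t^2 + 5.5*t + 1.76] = -19.44*t - 1.74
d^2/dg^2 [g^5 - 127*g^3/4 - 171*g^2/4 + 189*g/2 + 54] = 20*g^3 - 381*g/2 - 171/2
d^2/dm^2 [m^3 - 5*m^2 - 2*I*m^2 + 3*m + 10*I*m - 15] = 6*m - 10 - 4*I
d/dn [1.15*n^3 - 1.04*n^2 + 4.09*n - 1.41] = 3.45*n^2 - 2.08*n + 4.09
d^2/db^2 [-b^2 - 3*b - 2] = -2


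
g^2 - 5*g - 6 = (g - 6)*(g + 1)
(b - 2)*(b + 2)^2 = b^3 + 2*b^2 - 4*b - 8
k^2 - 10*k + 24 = (k - 6)*(k - 4)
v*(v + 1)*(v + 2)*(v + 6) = v^4 + 9*v^3 + 20*v^2 + 12*v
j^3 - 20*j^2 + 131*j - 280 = (j - 8)*(j - 7)*(j - 5)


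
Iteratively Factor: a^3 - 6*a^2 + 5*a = (a - 5)*(a^2 - a) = (a - 5)*(a - 1)*(a)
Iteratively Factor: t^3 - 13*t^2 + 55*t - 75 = (t - 5)*(t^2 - 8*t + 15) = (t - 5)*(t - 3)*(t - 5)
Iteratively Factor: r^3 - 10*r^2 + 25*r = (r - 5)*(r^2 - 5*r) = r*(r - 5)*(r - 5)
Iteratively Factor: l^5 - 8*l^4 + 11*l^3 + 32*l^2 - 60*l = (l - 5)*(l^4 - 3*l^3 - 4*l^2 + 12*l) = (l - 5)*(l - 3)*(l^3 - 4*l) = (l - 5)*(l - 3)*(l - 2)*(l^2 + 2*l) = (l - 5)*(l - 3)*(l - 2)*(l + 2)*(l)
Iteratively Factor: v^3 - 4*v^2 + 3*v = (v - 3)*(v^2 - v) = v*(v - 3)*(v - 1)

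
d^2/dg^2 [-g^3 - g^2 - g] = -6*g - 2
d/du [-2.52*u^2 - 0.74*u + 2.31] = -5.04*u - 0.74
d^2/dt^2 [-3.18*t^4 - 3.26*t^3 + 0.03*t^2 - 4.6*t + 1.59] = -38.16*t^2 - 19.56*t + 0.06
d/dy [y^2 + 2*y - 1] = 2*y + 2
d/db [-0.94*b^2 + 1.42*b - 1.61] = 1.42 - 1.88*b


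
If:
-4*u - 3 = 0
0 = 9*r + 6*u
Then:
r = 1/2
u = -3/4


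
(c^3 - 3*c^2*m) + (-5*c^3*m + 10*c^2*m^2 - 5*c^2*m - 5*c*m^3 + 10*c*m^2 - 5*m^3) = -5*c^3*m + c^3 + 10*c^2*m^2 - 8*c^2*m - 5*c*m^3 + 10*c*m^2 - 5*m^3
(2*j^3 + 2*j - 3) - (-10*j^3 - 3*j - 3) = 12*j^3 + 5*j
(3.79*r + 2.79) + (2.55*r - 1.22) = 6.34*r + 1.57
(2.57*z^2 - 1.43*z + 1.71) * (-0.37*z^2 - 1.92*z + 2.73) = -0.9509*z^4 - 4.4053*z^3 + 9.129*z^2 - 7.1871*z + 4.6683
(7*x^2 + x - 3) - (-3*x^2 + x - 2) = 10*x^2 - 1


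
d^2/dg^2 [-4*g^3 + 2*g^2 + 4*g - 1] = 4 - 24*g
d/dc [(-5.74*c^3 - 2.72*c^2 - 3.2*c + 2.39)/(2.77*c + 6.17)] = (-31.7996*c^3 - 113.7818*c^2 - 33.5648*c - 26.3643)/(7.6729*c^2 + 34.1818*c + 38.0689)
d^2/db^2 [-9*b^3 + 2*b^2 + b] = 4 - 54*b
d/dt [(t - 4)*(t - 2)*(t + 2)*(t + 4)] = 4*t*(t^2 - 10)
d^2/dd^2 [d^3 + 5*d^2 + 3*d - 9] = 6*d + 10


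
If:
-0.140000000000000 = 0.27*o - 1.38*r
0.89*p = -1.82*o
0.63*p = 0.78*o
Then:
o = 0.00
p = 0.00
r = 0.10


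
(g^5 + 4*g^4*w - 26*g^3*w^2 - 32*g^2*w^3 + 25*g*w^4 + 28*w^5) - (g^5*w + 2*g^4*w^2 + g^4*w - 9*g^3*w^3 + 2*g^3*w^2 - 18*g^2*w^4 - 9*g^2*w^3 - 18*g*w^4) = -g^5*w + g^5 - 2*g^4*w^2 + 3*g^4*w + 9*g^3*w^3 - 28*g^3*w^2 + 18*g^2*w^4 - 23*g^2*w^3 + 43*g*w^4 + 28*w^5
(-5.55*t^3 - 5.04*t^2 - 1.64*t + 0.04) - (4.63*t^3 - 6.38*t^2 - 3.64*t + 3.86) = -10.18*t^3 + 1.34*t^2 + 2.0*t - 3.82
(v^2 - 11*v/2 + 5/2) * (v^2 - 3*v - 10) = v^4 - 17*v^3/2 + 9*v^2 + 95*v/2 - 25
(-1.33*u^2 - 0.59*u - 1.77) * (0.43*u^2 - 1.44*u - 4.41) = -0.5719*u^4 + 1.6615*u^3 + 5.9538*u^2 + 5.1507*u + 7.8057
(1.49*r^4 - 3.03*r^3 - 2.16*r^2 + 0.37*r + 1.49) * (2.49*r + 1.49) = 3.7101*r^5 - 5.3246*r^4 - 9.8931*r^3 - 2.2971*r^2 + 4.2614*r + 2.2201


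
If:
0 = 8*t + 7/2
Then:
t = -7/16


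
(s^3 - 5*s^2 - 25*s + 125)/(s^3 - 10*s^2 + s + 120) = (s^2 - 25)/(s^2 - 5*s - 24)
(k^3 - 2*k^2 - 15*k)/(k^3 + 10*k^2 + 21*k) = (k - 5)/(k + 7)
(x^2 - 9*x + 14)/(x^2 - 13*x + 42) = (x - 2)/(x - 6)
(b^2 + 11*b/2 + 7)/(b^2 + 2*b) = (b + 7/2)/b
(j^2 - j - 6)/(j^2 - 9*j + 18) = (j + 2)/(j - 6)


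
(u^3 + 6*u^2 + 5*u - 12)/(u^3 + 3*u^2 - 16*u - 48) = (u - 1)/(u - 4)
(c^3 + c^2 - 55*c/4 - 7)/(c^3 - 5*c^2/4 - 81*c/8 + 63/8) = 2*(2*c^2 + 9*c + 4)/(4*c^2 + 9*c - 9)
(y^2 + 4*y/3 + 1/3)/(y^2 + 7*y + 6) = (y + 1/3)/(y + 6)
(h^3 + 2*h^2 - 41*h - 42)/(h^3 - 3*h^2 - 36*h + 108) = (h^2 + 8*h + 7)/(h^2 + 3*h - 18)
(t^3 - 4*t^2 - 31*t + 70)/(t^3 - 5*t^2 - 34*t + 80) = (t - 7)/(t - 8)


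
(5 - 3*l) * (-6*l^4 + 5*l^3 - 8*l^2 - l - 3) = 18*l^5 - 45*l^4 + 49*l^3 - 37*l^2 + 4*l - 15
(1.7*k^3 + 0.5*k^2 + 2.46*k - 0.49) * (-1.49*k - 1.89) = -2.533*k^4 - 3.958*k^3 - 4.6104*k^2 - 3.9193*k + 0.9261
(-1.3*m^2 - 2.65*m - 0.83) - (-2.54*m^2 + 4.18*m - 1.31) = 1.24*m^2 - 6.83*m + 0.48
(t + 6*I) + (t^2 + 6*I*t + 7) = t^2 + t + 6*I*t + 7 + 6*I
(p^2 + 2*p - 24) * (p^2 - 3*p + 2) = p^4 - p^3 - 28*p^2 + 76*p - 48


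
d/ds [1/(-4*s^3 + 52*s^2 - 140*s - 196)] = (3*s^2 - 26*s + 35)/(4*(s^3 - 13*s^2 + 35*s + 49)^2)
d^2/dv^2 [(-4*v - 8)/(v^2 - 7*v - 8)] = 8*((v + 2)*(2*v - 7)^2 + (3*v - 5)*(-v^2 + 7*v + 8))/(-v^2 + 7*v + 8)^3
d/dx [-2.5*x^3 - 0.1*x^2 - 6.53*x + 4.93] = -7.5*x^2 - 0.2*x - 6.53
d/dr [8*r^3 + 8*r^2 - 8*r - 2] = 24*r^2 + 16*r - 8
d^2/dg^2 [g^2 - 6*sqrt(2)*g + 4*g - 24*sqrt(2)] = 2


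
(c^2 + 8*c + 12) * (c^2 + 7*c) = c^4 + 15*c^3 + 68*c^2 + 84*c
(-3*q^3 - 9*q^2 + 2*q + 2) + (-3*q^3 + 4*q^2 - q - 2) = -6*q^3 - 5*q^2 + q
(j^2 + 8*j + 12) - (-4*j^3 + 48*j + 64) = 4*j^3 + j^2 - 40*j - 52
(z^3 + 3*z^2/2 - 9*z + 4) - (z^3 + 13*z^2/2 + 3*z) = -5*z^2 - 12*z + 4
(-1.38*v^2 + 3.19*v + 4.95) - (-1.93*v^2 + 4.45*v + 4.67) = 0.55*v^2 - 1.26*v + 0.28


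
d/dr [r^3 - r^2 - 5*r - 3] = 3*r^2 - 2*r - 5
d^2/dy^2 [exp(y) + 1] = exp(y)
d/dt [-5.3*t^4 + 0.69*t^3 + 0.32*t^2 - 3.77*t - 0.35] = -21.2*t^3 + 2.07*t^2 + 0.64*t - 3.77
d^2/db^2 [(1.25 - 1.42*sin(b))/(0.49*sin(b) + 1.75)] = 0.186588921282799*(-1.517775*sin(b)^2 + 5.420625*sin(b) + 3.03555)/(0.28*sin(b) + 1.0)^3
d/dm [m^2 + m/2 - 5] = 2*m + 1/2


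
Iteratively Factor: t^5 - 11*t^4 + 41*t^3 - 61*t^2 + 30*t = (t - 3)*(t^4 - 8*t^3 + 17*t^2 - 10*t) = (t - 3)*(t - 2)*(t^3 - 6*t^2 + 5*t) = (t - 5)*(t - 3)*(t - 2)*(t^2 - t) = t*(t - 5)*(t - 3)*(t - 2)*(t - 1)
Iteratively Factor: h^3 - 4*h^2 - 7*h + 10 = (h + 2)*(h^2 - 6*h + 5) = (h - 5)*(h + 2)*(h - 1)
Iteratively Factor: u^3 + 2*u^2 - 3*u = (u)*(u^2 + 2*u - 3) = u*(u - 1)*(u + 3)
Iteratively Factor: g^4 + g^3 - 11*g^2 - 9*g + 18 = (g + 2)*(g^3 - g^2 - 9*g + 9) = (g - 1)*(g + 2)*(g^2 - 9) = (g - 1)*(g + 2)*(g + 3)*(g - 3)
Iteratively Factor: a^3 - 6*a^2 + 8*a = (a)*(a^2 - 6*a + 8) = a*(a - 2)*(a - 4)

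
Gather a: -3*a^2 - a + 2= -3*a^2 - a + 2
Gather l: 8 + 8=16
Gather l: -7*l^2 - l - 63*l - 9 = -7*l^2 - 64*l - 9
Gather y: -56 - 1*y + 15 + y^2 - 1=y^2 - y - 42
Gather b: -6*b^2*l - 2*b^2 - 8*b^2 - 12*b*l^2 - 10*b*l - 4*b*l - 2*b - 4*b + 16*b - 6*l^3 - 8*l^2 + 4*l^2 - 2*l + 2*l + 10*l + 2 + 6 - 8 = b^2*(-6*l - 10) + b*(-12*l^2 - 14*l + 10) - 6*l^3 - 4*l^2 + 10*l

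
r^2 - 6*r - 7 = (r - 7)*(r + 1)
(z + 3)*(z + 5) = z^2 + 8*z + 15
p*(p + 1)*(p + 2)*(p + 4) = p^4 + 7*p^3 + 14*p^2 + 8*p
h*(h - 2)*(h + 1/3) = h^3 - 5*h^2/3 - 2*h/3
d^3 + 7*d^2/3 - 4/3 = (d - 2/3)*(d + 1)*(d + 2)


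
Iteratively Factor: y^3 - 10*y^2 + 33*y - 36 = (y - 3)*(y^2 - 7*y + 12) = (y - 4)*(y - 3)*(y - 3)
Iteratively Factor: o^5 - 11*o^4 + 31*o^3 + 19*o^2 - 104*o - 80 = (o - 4)*(o^4 - 7*o^3 + 3*o^2 + 31*o + 20) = (o - 4)*(o + 1)*(o^3 - 8*o^2 + 11*o + 20) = (o - 4)*(o + 1)^2*(o^2 - 9*o + 20) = (o - 5)*(o - 4)*(o + 1)^2*(o - 4)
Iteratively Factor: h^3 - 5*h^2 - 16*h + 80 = (h + 4)*(h^2 - 9*h + 20) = (h - 4)*(h + 4)*(h - 5)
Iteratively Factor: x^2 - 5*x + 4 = (x - 1)*(x - 4)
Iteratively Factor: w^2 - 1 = (w - 1)*(w + 1)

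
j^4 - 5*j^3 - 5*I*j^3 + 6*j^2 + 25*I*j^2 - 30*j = j*(j - 5)*(j - 6*I)*(j + I)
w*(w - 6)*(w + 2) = w^3 - 4*w^2 - 12*w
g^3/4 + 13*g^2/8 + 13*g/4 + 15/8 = (g/4 + 1/4)*(g + 5/2)*(g + 3)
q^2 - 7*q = q*(q - 7)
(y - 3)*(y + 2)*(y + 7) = y^3 + 6*y^2 - 13*y - 42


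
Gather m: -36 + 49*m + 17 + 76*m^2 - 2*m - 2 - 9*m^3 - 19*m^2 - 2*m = -9*m^3 + 57*m^2 + 45*m - 21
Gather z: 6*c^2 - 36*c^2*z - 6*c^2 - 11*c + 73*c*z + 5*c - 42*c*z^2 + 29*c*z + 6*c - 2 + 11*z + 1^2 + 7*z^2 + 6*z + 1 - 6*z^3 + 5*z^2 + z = -6*z^3 + z^2*(12 - 42*c) + z*(-36*c^2 + 102*c + 18)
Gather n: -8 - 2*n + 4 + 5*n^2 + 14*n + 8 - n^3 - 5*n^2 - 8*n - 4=-n^3 + 4*n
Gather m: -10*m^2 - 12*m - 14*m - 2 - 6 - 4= -10*m^2 - 26*m - 12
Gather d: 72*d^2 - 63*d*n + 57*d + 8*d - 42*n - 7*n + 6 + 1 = 72*d^2 + d*(65 - 63*n) - 49*n + 7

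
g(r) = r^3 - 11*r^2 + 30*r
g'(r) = 3*r^2 - 22*r + 30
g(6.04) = 0.25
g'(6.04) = 6.56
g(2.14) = 23.62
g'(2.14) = -3.34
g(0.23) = 6.33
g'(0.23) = 25.10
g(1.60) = 23.94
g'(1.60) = 2.48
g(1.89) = 24.16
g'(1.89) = -0.86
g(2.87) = 19.13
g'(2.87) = -8.43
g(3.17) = 16.42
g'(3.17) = -9.59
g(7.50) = 28.12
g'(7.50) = 33.75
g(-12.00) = -3672.00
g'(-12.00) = 726.00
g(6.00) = 0.00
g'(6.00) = 6.00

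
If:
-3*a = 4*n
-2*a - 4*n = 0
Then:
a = 0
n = 0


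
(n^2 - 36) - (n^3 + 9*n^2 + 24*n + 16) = -n^3 - 8*n^2 - 24*n - 52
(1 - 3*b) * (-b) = 3*b^2 - b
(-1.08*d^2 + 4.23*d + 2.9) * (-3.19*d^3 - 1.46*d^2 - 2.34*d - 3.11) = 3.4452*d^5 - 11.9169*d^4 - 12.8996*d^3 - 10.7734*d^2 - 19.9413*d - 9.019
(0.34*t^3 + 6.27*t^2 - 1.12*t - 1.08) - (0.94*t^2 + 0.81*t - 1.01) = 0.34*t^3 + 5.33*t^2 - 1.93*t - 0.0700000000000001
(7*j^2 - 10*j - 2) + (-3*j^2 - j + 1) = 4*j^2 - 11*j - 1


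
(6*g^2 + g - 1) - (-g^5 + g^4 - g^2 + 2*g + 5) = g^5 - g^4 + 7*g^2 - g - 6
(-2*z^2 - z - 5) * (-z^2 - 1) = 2*z^4 + z^3 + 7*z^2 + z + 5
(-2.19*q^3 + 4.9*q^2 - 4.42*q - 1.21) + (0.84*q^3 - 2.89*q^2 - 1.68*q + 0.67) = -1.35*q^3 + 2.01*q^2 - 6.1*q - 0.54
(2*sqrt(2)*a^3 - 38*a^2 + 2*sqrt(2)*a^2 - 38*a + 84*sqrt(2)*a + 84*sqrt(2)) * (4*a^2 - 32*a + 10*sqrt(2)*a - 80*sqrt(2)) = 8*sqrt(2)*a^5 - 112*a^4 - 56*sqrt(2)*a^4 - 108*sqrt(2)*a^3 + 784*a^3 + 308*sqrt(2)*a^2 + 2576*a^2 - 11760*a + 352*sqrt(2)*a - 13440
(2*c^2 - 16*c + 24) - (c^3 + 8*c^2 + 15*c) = -c^3 - 6*c^2 - 31*c + 24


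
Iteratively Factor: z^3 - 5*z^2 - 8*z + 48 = (z - 4)*(z^2 - z - 12) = (z - 4)*(z + 3)*(z - 4)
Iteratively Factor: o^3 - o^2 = (o - 1)*(o^2) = o*(o - 1)*(o)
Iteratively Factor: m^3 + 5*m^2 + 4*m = (m + 1)*(m^2 + 4*m) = (m + 1)*(m + 4)*(m)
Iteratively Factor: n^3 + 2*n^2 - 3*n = (n + 3)*(n^2 - n) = n*(n + 3)*(n - 1)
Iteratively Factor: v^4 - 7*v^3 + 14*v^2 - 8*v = (v - 2)*(v^3 - 5*v^2 + 4*v) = (v - 4)*(v - 2)*(v^2 - v) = (v - 4)*(v - 2)*(v - 1)*(v)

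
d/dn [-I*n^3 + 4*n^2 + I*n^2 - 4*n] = -3*I*n^2 + 2*n*(4 + I) - 4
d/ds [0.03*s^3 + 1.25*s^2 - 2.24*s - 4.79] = 0.09*s^2 + 2.5*s - 2.24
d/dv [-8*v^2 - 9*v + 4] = -16*v - 9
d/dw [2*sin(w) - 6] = 2*cos(w)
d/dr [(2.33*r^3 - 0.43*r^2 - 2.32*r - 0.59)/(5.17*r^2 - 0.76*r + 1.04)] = (12.0461*r^4 - 3.5416*r^3 + 19.5908*r^2 + 5.2062*r - 2.8612)/(26.7289*r^4 - 7.8584*r^3 + 11.3312*r^2 - 1.5808*r + 1.0816)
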